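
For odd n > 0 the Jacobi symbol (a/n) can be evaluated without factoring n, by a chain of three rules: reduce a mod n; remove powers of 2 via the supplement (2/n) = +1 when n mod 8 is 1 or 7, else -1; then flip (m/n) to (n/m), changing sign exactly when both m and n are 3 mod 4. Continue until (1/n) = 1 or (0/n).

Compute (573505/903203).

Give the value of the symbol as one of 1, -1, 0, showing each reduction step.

1

flip (573505/903203) -> (903203/573505): both odd, 573505 mod 4 = 1, 903203 mod 4 = 3, so the flip contributes +1; sign now +1
(903203/573505): 903203 mod 573505 = 329698, so (903203/573505) = (329698/573505)
factor out 2^1: 329698 = 2^1·164849; with 573505 mod 8 = 1, (2/573505) = +1; sign now +1; continue with (164849/573505)
flip (164849/573505) -> (573505/164849): both odd, 164849 mod 4 = 1, 573505 mod 4 = 1, so the flip contributes +1; sign now +1
(573505/164849): 573505 mod 164849 = 78958, so (573505/164849) = (78958/164849)
factor out 2^1: 78958 = 2^1·39479; with 164849 mod 8 = 1, (2/164849) = +1; sign now +1; continue with (39479/164849)
flip (39479/164849) -> (164849/39479): both odd, 39479 mod 4 = 3, 164849 mod 4 = 1, so the flip contributes +1; sign now +1
(164849/39479): 164849 mod 39479 = 6933, so (164849/39479) = (6933/39479)
flip (6933/39479) -> (39479/6933): both odd, 6933 mod 4 = 1, 39479 mod 4 = 3, so the flip contributes +1; sign now +1
(39479/6933): 39479 mod 6933 = 4814, so (39479/6933) = (4814/6933)
factor out 2^1: 4814 = 2^1·2407; with 6933 mod 8 = 5, (2/6933) = -1; sign now -1; continue with (2407/6933)
flip (2407/6933) -> (6933/2407): both odd, 2407 mod 4 = 3, 6933 mod 4 = 1, so the flip contributes +1; sign now -1
(6933/2407): 6933 mod 2407 = 2119, so (6933/2407) = (2119/2407)
flip (2119/2407) -> (2407/2119): both odd, 2119 mod 4 = 3, 2407 mod 4 = 3, so the flip contributes -1; sign now +1
(2407/2119): 2407 mod 2119 = 288, so (2407/2119) = (288/2119)
factor out 2^5: 288 = 2^5·9; with 2119 mod 8 = 7, (2/2119) = +1; sign now +1; continue with (9/2119)
flip (9/2119) -> (2119/9): both odd, 9 mod 4 = 1, 2119 mod 4 = 3, so the flip contributes +1; sign now +1
(2119/9): 2119 mod 9 = 4, so (2119/9) = (4/9)
factor out 2^2: 4 = 2^2·1; with 9 mod 8 = 1, (2/9) = +1; sign now +1; continue with (1/9)
reached (1/9) = 1, so the symbol is +1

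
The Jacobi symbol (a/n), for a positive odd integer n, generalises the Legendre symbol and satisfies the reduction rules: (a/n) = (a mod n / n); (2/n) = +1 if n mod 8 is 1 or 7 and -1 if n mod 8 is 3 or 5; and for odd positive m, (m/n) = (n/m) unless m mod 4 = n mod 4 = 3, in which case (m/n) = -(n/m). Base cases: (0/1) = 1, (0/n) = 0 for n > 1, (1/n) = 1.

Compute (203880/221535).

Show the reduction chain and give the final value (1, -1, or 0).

0

factor out 2^3: 203880 = 2^3·25485; with 221535 mod 8 = 7, (2/221535) = +1; sign now +1; continue with (25485/221535)
flip (25485/221535) -> (221535/25485): both odd, 25485 mod 4 = 1, 221535 mod 4 = 3, so the flip contributes +1; sign now +1
(221535/25485): 221535 mod 25485 = 17655, so (221535/25485) = (17655/25485)
flip (17655/25485) -> (25485/17655): both odd, 17655 mod 4 = 3, 25485 mod 4 = 1, so the flip contributes +1; sign now +1
(25485/17655): 25485 mod 17655 = 7830, so (25485/17655) = (7830/17655)
factor out 2^1: 7830 = 2^1·3915; with 17655 mod 8 = 7, (2/17655) = +1; sign now +1; continue with (3915/17655)
flip (3915/17655) -> (17655/3915): both odd, 3915 mod 4 = 3, 17655 mod 4 = 3, so the flip contributes -1; sign now -1
(17655/3915): 17655 mod 3915 = 1995, so (17655/3915) = (1995/3915)
flip (1995/3915) -> (3915/1995): both odd, 1995 mod 4 = 3, 3915 mod 4 = 3, so the flip contributes -1; sign now +1
(3915/1995): 3915 mod 1995 = 1920, so (3915/1995) = (1920/1995)
factor out 2^7: 1920 = 2^7·15; with 1995 mod 8 = 3, (2/1995) = -1; sign now -1; continue with (15/1995)
flip (15/1995) -> (1995/15): both odd, 15 mod 4 = 3, 1995 mod 4 = 3, so the flip contributes -1; sign now +1
(1995/15): 1995 mod 15 = 0, so (1995/15) = (0/15)
reached (0/15); gcd(a, n) > 1, so (0/15) = 0 and the symbol is 0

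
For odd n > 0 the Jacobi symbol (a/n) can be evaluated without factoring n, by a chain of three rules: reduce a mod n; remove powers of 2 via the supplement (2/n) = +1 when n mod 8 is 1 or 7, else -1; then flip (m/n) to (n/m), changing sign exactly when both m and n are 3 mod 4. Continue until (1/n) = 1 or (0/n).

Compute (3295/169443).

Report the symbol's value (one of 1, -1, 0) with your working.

1

flip (3295/169443) -> (169443/3295): both odd, 3295 mod 4 = 3, 169443 mod 4 = 3, so the flip contributes -1; sign now -1
(169443/3295): 169443 mod 3295 = 1398, so (169443/3295) = (1398/3295)
factor out 2^1: 1398 = 2^1·699; with 3295 mod 8 = 7, (2/3295) = +1; sign now -1; continue with (699/3295)
flip (699/3295) -> (3295/699): both odd, 699 mod 4 = 3, 3295 mod 4 = 3, so the flip contributes -1; sign now +1
(3295/699): 3295 mod 699 = 499, so (3295/699) = (499/699)
flip (499/699) -> (699/499): both odd, 499 mod 4 = 3, 699 mod 4 = 3, so the flip contributes -1; sign now -1
(699/499): 699 mod 499 = 200, so (699/499) = (200/499)
factor out 2^3: 200 = 2^3·25; with 499 mod 8 = 3, (2/499) = -1; sign now +1; continue with (25/499)
flip (25/499) -> (499/25): both odd, 25 mod 4 = 1, 499 mod 4 = 3, so the flip contributes +1; sign now +1
(499/25): 499 mod 25 = 24, so (499/25) = (24/25)
factor out 2^3: 24 = 2^3·3; with 25 mod 8 = 1, (2/25) = +1; sign now +1; continue with (3/25)
flip (3/25) -> (25/3): both odd, 3 mod 4 = 3, 25 mod 4 = 1, so the flip contributes +1; sign now +1
(25/3): 25 mod 3 = 1, so (25/3) = (1/3)
reached (1/3) = 1, so the symbol is +1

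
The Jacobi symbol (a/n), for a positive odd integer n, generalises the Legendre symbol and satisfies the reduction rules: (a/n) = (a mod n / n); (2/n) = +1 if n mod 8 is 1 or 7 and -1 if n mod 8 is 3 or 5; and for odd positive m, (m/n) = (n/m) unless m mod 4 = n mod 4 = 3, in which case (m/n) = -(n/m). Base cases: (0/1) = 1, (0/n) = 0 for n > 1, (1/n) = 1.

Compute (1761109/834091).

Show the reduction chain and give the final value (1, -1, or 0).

(1761109/834091) = (92927/834091)   [reduce mod 834091]
reciprocity: (92927/834091) = -1·(834091/92927) since 92927 mod 4 = 3, 834091 mod 4 = 3; sign now -1
(834091/92927) = (90675/92927)   [reduce mod 92927]
reciprocity: (90675/92927) = -1·(92927/90675) since 90675 mod 4 = 3, 92927 mod 4 = 3; sign now +1
(92927/90675) = (2252/90675)   [reduce mod 90675]
2252 = 2^2·563; (2/90675) = -1 since 90675 mod 8 = 3, so (2252/90675) = (-1)^2·(563/90675); sign now +1
reciprocity: (563/90675) = -1·(90675/563) since 563 mod 4 = 3, 90675 mod 4 = 3; sign now -1
(90675/563) = (32/563)   [reduce mod 563]
32 = 2^5·1; (2/563) = -1 since 563 mod 8 = 3, so (32/563) = (-1)^5·(1/563); sign now +1
(1/563) = 1; final value = sign = +1

1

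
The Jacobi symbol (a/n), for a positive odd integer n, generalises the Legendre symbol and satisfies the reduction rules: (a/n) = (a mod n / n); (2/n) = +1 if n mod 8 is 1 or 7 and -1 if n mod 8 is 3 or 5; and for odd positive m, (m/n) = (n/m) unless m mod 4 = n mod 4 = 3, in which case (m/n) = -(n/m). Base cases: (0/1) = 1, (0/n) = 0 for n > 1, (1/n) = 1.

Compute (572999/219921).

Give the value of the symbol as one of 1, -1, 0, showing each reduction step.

-1

(572999/219921): 572999 mod 219921 = 133157, so (572999/219921) = (133157/219921)
flip (133157/219921) -> (219921/133157): both odd, 133157 mod 4 = 1, 219921 mod 4 = 1, so the flip contributes +1; sign now +1
(219921/133157): 219921 mod 133157 = 86764, so (219921/133157) = (86764/133157)
factor out 2^2: 86764 = 2^2·21691; with 133157 mod 8 = 5, (2/133157) = -1; sign now +1; continue with (21691/133157)
flip (21691/133157) -> (133157/21691): both odd, 21691 mod 4 = 3, 133157 mod 4 = 1, so the flip contributes +1; sign now +1
(133157/21691): 133157 mod 21691 = 3011, so (133157/21691) = (3011/21691)
flip (3011/21691) -> (21691/3011): both odd, 3011 mod 4 = 3, 21691 mod 4 = 3, so the flip contributes -1; sign now -1
(21691/3011): 21691 mod 3011 = 614, so (21691/3011) = (614/3011)
factor out 2^1: 614 = 2^1·307; with 3011 mod 8 = 3, (2/3011) = -1; sign now +1; continue with (307/3011)
flip (307/3011) -> (3011/307): both odd, 307 mod 4 = 3, 3011 mod 4 = 3, so the flip contributes -1; sign now -1
(3011/307): 3011 mod 307 = 248, so (3011/307) = (248/307)
factor out 2^3: 248 = 2^3·31; with 307 mod 8 = 3, (2/307) = -1; sign now +1; continue with (31/307)
flip (31/307) -> (307/31): both odd, 31 mod 4 = 3, 307 mod 4 = 3, so the flip contributes -1; sign now -1
(307/31): 307 mod 31 = 28, so (307/31) = (28/31)
factor out 2^2: 28 = 2^2·7; with 31 mod 8 = 7, (2/31) = +1; sign now -1; continue with (7/31)
flip (7/31) -> (31/7): both odd, 7 mod 4 = 3, 31 mod 4 = 3, so the flip contributes -1; sign now +1
(31/7): 31 mod 7 = 3, so (31/7) = (3/7)
flip (3/7) -> (7/3): both odd, 3 mod 4 = 3, 7 mod 4 = 3, so the flip contributes -1; sign now -1
(7/3): 7 mod 3 = 1, so (7/3) = (1/3)
reached (1/3) = 1, so the symbol is -1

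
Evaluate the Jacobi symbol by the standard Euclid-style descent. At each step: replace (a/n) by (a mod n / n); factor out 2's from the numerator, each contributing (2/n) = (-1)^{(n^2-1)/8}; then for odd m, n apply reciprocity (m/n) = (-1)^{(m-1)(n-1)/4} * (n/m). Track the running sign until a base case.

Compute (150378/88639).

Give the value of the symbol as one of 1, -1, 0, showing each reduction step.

-1

(150378/88639): 150378 mod 88639 = 61739, so (150378/88639) = (61739/88639)
flip (61739/88639) -> (88639/61739): both odd, 61739 mod 4 = 3, 88639 mod 4 = 3, so the flip contributes -1; sign now -1
(88639/61739): 88639 mod 61739 = 26900, so (88639/61739) = (26900/61739)
factor out 2^2: 26900 = 2^2·6725; with 61739 mod 8 = 3, (2/61739) = -1; sign now -1; continue with (6725/61739)
flip (6725/61739) -> (61739/6725): both odd, 6725 mod 4 = 1, 61739 mod 4 = 3, so the flip contributes +1; sign now -1
(61739/6725): 61739 mod 6725 = 1214, so (61739/6725) = (1214/6725)
factor out 2^1: 1214 = 2^1·607; with 6725 mod 8 = 5, (2/6725) = -1; sign now +1; continue with (607/6725)
flip (607/6725) -> (6725/607): both odd, 607 mod 4 = 3, 6725 mod 4 = 1, so the flip contributes +1; sign now +1
(6725/607): 6725 mod 607 = 48, so (6725/607) = (48/607)
factor out 2^4: 48 = 2^4·3; with 607 mod 8 = 7, (2/607) = +1; sign now +1; continue with (3/607)
flip (3/607) -> (607/3): both odd, 3 mod 4 = 3, 607 mod 4 = 3, so the flip contributes -1; sign now -1
(607/3): 607 mod 3 = 1, so (607/3) = (1/3)
reached (1/3) = 1, so the symbol is -1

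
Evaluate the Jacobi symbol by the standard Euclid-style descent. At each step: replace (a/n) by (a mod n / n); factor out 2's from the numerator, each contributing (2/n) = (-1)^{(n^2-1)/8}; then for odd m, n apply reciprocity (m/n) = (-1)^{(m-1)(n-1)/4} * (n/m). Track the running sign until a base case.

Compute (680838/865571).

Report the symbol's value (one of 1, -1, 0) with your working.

1

factor out 2^1: 680838 = 2^1·340419; with 865571 mod 8 = 3, (2/865571) = -1; sign now -1; continue with (340419/865571)
flip (340419/865571) -> (865571/340419): both odd, 340419 mod 4 = 3, 865571 mod 4 = 3, so the flip contributes -1; sign now +1
(865571/340419): 865571 mod 340419 = 184733, so (865571/340419) = (184733/340419)
flip (184733/340419) -> (340419/184733): both odd, 184733 mod 4 = 1, 340419 mod 4 = 3, so the flip contributes +1; sign now +1
(340419/184733): 340419 mod 184733 = 155686, so (340419/184733) = (155686/184733)
factor out 2^1: 155686 = 2^1·77843; with 184733 mod 8 = 5, (2/184733) = -1; sign now -1; continue with (77843/184733)
flip (77843/184733) -> (184733/77843): both odd, 77843 mod 4 = 3, 184733 mod 4 = 1, so the flip contributes +1; sign now -1
(184733/77843): 184733 mod 77843 = 29047, so (184733/77843) = (29047/77843)
flip (29047/77843) -> (77843/29047): both odd, 29047 mod 4 = 3, 77843 mod 4 = 3, so the flip contributes -1; sign now +1
(77843/29047): 77843 mod 29047 = 19749, so (77843/29047) = (19749/29047)
flip (19749/29047) -> (29047/19749): both odd, 19749 mod 4 = 1, 29047 mod 4 = 3, so the flip contributes +1; sign now +1
(29047/19749): 29047 mod 19749 = 9298, so (29047/19749) = (9298/19749)
factor out 2^1: 9298 = 2^1·4649; with 19749 mod 8 = 5, (2/19749) = -1; sign now -1; continue with (4649/19749)
flip (4649/19749) -> (19749/4649): both odd, 4649 mod 4 = 1, 19749 mod 4 = 1, so the flip contributes +1; sign now -1
(19749/4649): 19749 mod 4649 = 1153, so (19749/4649) = (1153/4649)
flip (1153/4649) -> (4649/1153): both odd, 1153 mod 4 = 1, 4649 mod 4 = 1, so the flip contributes +1; sign now -1
(4649/1153): 4649 mod 1153 = 37, so (4649/1153) = (37/1153)
flip (37/1153) -> (1153/37): both odd, 37 mod 4 = 1, 1153 mod 4 = 1, so the flip contributes +1; sign now -1
(1153/37): 1153 mod 37 = 6, so (1153/37) = (6/37)
factor out 2^1: 6 = 2^1·3; with 37 mod 8 = 5, (2/37) = -1; sign now +1; continue with (3/37)
flip (3/37) -> (37/3): both odd, 3 mod 4 = 3, 37 mod 4 = 1, so the flip contributes +1; sign now +1
(37/3): 37 mod 3 = 1, so (37/3) = (1/3)
reached (1/3) = 1, so the symbol is +1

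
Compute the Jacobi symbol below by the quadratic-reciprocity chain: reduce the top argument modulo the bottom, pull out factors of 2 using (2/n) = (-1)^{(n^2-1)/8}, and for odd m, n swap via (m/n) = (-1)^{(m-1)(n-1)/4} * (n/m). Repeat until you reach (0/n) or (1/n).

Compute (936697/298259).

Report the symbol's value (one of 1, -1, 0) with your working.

(936697/298259) = (41920/298259)   [reduce mod 298259]
41920 = 2^6·655; (2/298259) = -1 since 298259 mod 8 = 3, so (41920/298259) = (-1)^6·(655/298259); sign now +1
reciprocity: (655/298259) = -1·(298259/655) since 655 mod 4 = 3, 298259 mod 4 = 3; sign now -1
(298259/655) = (234/655)   [reduce mod 655]
234 = 2^1·117; (2/655) = +1 since 655 mod 8 = 7, so (234/655) = (+1)^1·(117/655); sign now -1
reciprocity: (117/655) = +1·(655/117) since 117 mod 4 = 1, 655 mod 4 = 3; sign now -1
(655/117) = (70/117)   [reduce mod 117]
70 = 2^1·35; (2/117) = -1 since 117 mod 8 = 5, so (70/117) = (-1)^1·(35/117); sign now +1
reciprocity: (35/117) = +1·(117/35) since 35 mod 4 = 3, 117 mod 4 = 1; sign now +1
(117/35) = (12/35)   [reduce mod 35]
12 = 2^2·3; (2/35) = -1 since 35 mod 8 = 3, so (12/35) = (-1)^2·(3/35); sign now +1
reciprocity: (3/35) = -1·(35/3) since 3 mod 4 = 3, 35 mod 4 = 3; sign now -1
(35/3) = (2/3)   [reduce mod 3]
2 = 2^1·1; (2/3) = -1 since 3 mod 8 = 3, so (2/3) = (-1)^1·(1/3); sign now +1
(1/3) = 1; final value = sign = +1

1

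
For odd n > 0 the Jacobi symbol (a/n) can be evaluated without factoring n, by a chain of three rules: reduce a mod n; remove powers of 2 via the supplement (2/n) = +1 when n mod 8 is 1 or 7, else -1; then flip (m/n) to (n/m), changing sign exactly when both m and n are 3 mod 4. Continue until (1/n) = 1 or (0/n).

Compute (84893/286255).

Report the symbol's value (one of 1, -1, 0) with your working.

1

flip (84893/286255) -> (286255/84893): both odd, 84893 mod 4 = 1, 286255 mod 4 = 3, so the flip contributes +1; sign now +1
(286255/84893): 286255 mod 84893 = 31576, so (286255/84893) = (31576/84893)
factor out 2^3: 31576 = 2^3·3947; with 84893 mod 8 = 5, (2/84893) = -1; sign now -1; continue with (3947/84893)
flip (3947/84893) -> (84893/3947): both odd, 3947 mod 4 = 3, 84893 mod 4 = 1, so the flip contributes +1; sign now -1
(84893/3947): 84893 mod 3947 = 2006, so (84893/3947) = (2006/3947)
factor out 2^1: 2006 = 2^1·1003; with 3947 mod 8 = 3, (2/3947) = -1; sign now +1; continue with (1003/3947)
flip (1003/3947) -> (3947/1003): both odd, 1003 mod 4 = 3, 3947 mod 4 = 3, so the flip contributes -1; sign now -1
(3947/1003): 3947 mod 1003 = 938, so (3947/1003) = (938/1003)
factor out 2^1: 938 = 2^1·469; with 1003 mod 8 = 3, (2/1003) = -1; sign now +1; continue with (469/1003)
flip (469/1003) -> (1003/469): both odd, 469 mod 4 = 1, 1003 mod 4 = 3, so the flip contributes +1; sign now +1
(1003/469): 1003 mod 469 = 65, so (1003/469) = (65/469)
flip (65/469) -> (469/65): both odd, 65 mod 4 = 1, 469 mod 4 = 1, so the flip contributes +1; sign now +1
(469/65): 469 mod 65 = 14, so (469/65) = (14/65)
factor out 2^1: 14 = 2^1·7; with 65 mod 8 = 1, (2/65) = +1; sign now +1; continue with (7/65)
flip (7/65) -> (65/7): both odd, 7 mod 4 = 3, 65 mod 4 = 1, so the flip contributes +1; sign now +1
(65/7): 65 mod 7 = 2, so (65/7) = (2/7)
factor out 2^1: 2 = 2^1·1; with 7 mod 8 = 7, (2/7) = +1; sign now +1; continue with (1/7)
reached (1/7) = 1, so the symbol is +1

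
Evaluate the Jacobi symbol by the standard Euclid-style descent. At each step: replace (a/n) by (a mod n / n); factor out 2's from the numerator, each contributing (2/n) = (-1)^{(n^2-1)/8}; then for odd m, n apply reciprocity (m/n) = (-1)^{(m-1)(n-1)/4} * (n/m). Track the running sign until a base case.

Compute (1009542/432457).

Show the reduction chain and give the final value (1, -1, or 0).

1

(1009542/432457): 1009542 mod 432457 = 144628, so (1009542/432457) = (144628/432457)
factor out 2^2: 144628 = 2^2·36157; with 432457 mod 8 = 1, (2/432457) = +1; sign now +1; continue with (36157/432457)
flip (36157/432457) -> (432457/36157): both odd, 36157 mod 4 = 1, 432457 mod 4 = 1, so the flip contributes +1; sign now +1
(432457/36157): 432457 mod 36157 = 34730, so (432457/36157) = (34730/36157)
factor out 2^1: 34730 = 2^1·17365; with 36157 mod 8 = 5, (2/36157) = -1; sign now -1; continue with (17365/36157)
flip (17365/36157) -> (36157/17365): both odd, 17365 mod 4 = 1, 36157 mod 4 = 1, so the flip contributes +1; sign now -1
(36157/17365): 36157 mod 17365 = 1427, so (36157/17365) = (1427/17365)
flip (1427/17365) -> (17365/1427): both odd, 1427 mod 4 = 3, 17365 mod 4 = 1, so the flip contributes +1; sign now -1
(17365/1427): 17365 mod 1427 = 241, so (17365/1427) = (241/1427)
flip (241/1427) -> (1427/241): both odd, 241 mod 4 = 1, 1427 mod 4 = 3, so the flip contributes +1; sign now -1
(1427/241): 1427 mod 241 = 222, so (1427/241) = (222/241)
factor out 2^1: 222 = 2^1·111; with 241 mod 8 = 1, (2/241) = +1; sign now -1; continue with (111/241)
flip (111/241) -> (241/111): both odd, 111 mod 4 = 3, 241 mod 4 = 1, so the flip contributes +1; sign now -1
(241/111): 241 mod 111 = 19, so (241/111) = (19/111)
flip (19/111) -> (111/19): both odd, 19 mod 4 = 3, 111 mod 4 = 3, so the flip contributes -1; sign now +1
(111/19): 111 mod 19 = 16, so (111/19) = (16/19)
factor out 2^4: 16 = 2^4·1; with 19 mod 8 = 3, (2/19) = -1; sign now +1; continue with (1/19)
reached (1/19) = 1, so the symbol is +1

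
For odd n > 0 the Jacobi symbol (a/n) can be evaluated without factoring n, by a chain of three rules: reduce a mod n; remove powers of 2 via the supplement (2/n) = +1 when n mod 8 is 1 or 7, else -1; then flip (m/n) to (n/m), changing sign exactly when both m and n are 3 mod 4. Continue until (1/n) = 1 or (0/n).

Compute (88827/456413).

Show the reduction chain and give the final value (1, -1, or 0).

1

reciprocity: (88827/456413) = +1·(456413/88827) since 88827 mod 4 = 3, 456413 mod 4 = 1; sign now +1
(456413/88827) = (12278/88827)   [reduce mod 88827]
12278 = 2^1·6139; (2/88827) = -1 since 88827 mod 8 = 3, so (12278/88827) = (-1)^1·(6139/88827); sign now -1
reciprocity: (6139/88827) = -1·(88827/6139) since 6139 mod 4 = 3, 88827 mod 4 = 3; sign now +1
(88827/6139) = (2881/6139)   [reduce mod 6139]
reciprocity: (2881/6139) = +1·(6139/2881) since 2881 mod 4 = 1, 6139 mod 4 = 3; sign now +1
(6139/2881) = (377/2881)   [reduce mod 2881]
reciprocity: (377/2881) = +1·(2881/377) since 377 mod 4 = 1, 2881 mod 4 = 1; sign now +1
(2881/377) = (242/377)   [reduce mod 377]
242 = 2^1·121; (2/377) = +1 since 377 mod 8 = 1, so (242/377) = (+1)^1·(121/377); sign now +1
reciprocity: (121/377) = +1·(377/121) since 121 mod 4 = 1, 377 mod 4 = 1; sign now +1
(377/121) = (14/121)   [reduce mod 121]
14 = 2^1·7; (2/121) = +1 since 121 mod 8 = 1, so (14/121) = (+1)^1·(7/121); sign now +1
reciprocity: (7/121) = +1·(121/7) since 7 mod 4 = 3, 121 mod 4 = 1; sign now +1
(121/7) = (2/7)   [reduce mod 7]
2 = 2^1·1; (2/7) = +1 since 7 mod 8 = 7, so (2/7) = (+1)^1·(1/7); sign now +1
(1/7) = 1; final value = sign = +1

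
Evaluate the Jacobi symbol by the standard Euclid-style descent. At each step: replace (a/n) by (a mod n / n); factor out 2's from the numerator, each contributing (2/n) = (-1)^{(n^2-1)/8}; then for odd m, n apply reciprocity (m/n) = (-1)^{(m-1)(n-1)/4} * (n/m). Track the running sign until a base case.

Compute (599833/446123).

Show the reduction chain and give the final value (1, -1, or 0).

(599833/446123): 599833 mod 446123 = 153710, so (599833/446123) = (153710/446123)
factor out 2^1: 153710 = 2^1·76855; with 446123 mod 8 = 3, (2/446123) = -1; sign now -1; continue with (76855/446123)
flip (76855/446123) -> (446123/76855): both odd, 76855 mod 4 = 3, 446123 mod 4 = 3, so the flip contributes -1; sign now +1
(446123/76855): 446123 mod 76855 = 61848, so (446123/76855) = (61848/76855)
factor out 2^3: 61848 = 2^3·7731; with 76855 mod 8 = 7, (2/76855) = +1; sign now +1; continue with (7731/76855)
flip (7731/76855) -> (76855/7731): both odd, 7731 mod 4 = 3, 76855 mod 4 = 3, so the flip contributes -1; sign now -1
(76855/7731): 76855 mod 7731 = 7276, so (76855/7731) = (7276/7731)
factor out 2^2: 7276 = 2^2·1819; with 7731 mod 8 = 3, (2/7731) = -1; sign now -1; continue with (1819/7731)
flip (1819/7731) -> (7731/1819): both odd, 1819 mod 4 = 3, 7731 mod 4 = 3, so the flip contributes -1; sign now +1
(7731/1819): 7731 mod 1819 = 455, so (7731/1819) = (455/1819)
flip (455/1819) -> (1819/455): both odd, 455 mod 4 = 3, 1819 mod 4 = 3, so the flip contributes -1; sign now -1
(1819/455): 1819 mod 455 = 454, so (1819/455) = (454/455)
factor out 2^1: 454 = 2^1·227; with 455 mod 8 = 7, (2/455) = +1; sign now -1; continue with (227/455)
flip (227/455) -> (455/227): both odd, 227 mod 4 = 3, 455 mod 4 = 3, so the flip contributes -1; sign now +1
(455/227): 455 mod 227 = 1, so (455/227) = (1/227)
reached (1/227) = 1, so the symbol is +1

1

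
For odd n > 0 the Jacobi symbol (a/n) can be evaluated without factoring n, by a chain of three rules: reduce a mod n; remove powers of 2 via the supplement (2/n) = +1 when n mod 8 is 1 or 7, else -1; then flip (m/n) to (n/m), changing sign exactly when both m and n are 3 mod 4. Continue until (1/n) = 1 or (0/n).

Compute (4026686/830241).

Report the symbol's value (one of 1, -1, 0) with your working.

-1

(4026686/830241) = (705722/830241)   [reduce mod 830241]
705722 = 2^1·352861; (2/830241) = +1 since 830241 mod 8 = 1, so (705722/830241) = (+1)^1·(352861/830241); sign now +1
reciprocity: (352861/830241) = +1·(830241/352861) since 352861 mod 4 = 1, 830241 mod 4 = 1; sign now +1
(830241/352861) = (124519/352861)   [reduce mod 352861]
reciprocity: (124519/352861) = +1·(352861/124519) since 124519 mod 4 = 3, 352861 mod 4 = 1; sign now +1
(352861/124519) = (103823/124519)   [reduce mod 124519]
reciprocity: (103823/124519) = -1·(124519/103823) since 103823 mod 4 = 3, 124519 mod 4 = 3; sign now -1
(124519/103823) = (20696/103823)   [reduce mod 103823]
20696 = 2^3·2587; (2/103823) = +1 since 103823 mod 8 = 7, so (20696/103823) = (+1)^3·(2587/103823); sign now -1
reciprocity: (2587/103823) = -1·(103823/2587) since 2587 mod 4 = 3, 103823 mod 4 = 3; sign now +1
(103823/2587) = (343/2587)   [reduce mod 2587]
reciprocity: (343/2587) = -1·(2587/343) since 343 mod 4 = 3, 2587 mod 4 = 3; sign now -1
(2587/343) = (186/343)   [reduce mod 343]
186 = 2^1·93; (2/343) = +1 since 343 mod 8 = 7, so (186/343) = (+1)^1·(93/343); sign now -1
reciprocity: (93/343) = +1·(343/93) since 93 mod 4 = 1, 343 mod 4 = 3; sign now -1
(343/93) = (64/93)   [reduce mod 93]
64 = 2^6·1; (2/93) = -1 since 93 mod 8 = 5, so (64/93) = (-1)^6·(1/93); sign now -1
(1/93) = 1; final value = sign = -1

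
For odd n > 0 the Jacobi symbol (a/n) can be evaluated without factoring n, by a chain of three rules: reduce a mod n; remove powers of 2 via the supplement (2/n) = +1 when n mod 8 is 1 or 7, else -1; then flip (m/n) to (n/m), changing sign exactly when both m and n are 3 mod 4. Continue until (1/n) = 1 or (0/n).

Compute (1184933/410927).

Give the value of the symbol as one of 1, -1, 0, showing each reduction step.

(1184933/410927) = (363079/410927)   [reduce mod 410927]
reciprocity: (363079/410927) = -1·(410927/363079) since 363079 mod 4 = 3, 410927 mod 4 = 3; sign now -1
(410927/363079) = (47848/363079)   [reduce mod 363079]
47848 = 2^3·5981; (2/363079) = +1 since 363079 mod 8 = 7, so (47848/363079) = (+1)^3·(5981/363079); sign now -1
reciprocity: (5981/363079) = +1·(363079/5981) since 5981 mod 4 = 1, 363079 mod 4 = 3; sign now -1
(363079/5981) = (4219/5981)   [reduce mod 5981]
reciprocity: (4219/5981) = +1·(5981/4219) since 4219 mod 4 = 3, 5981 mod 4 = 1; sign now -1
(5981/4219) = (1762/4219)   [reduce mod 4219]
1762 = 2^1·881; (2/4219) = -1 since 4219 mod 8 = 3, so (1762/4219) = (-1)^1·(881/4219); sign now +1
reciprocity: (881/4219) = +1·(4219/881) since 881 mod 4 = 1, 4219 mod 4 = 3; sign now +1
(4219/881) = (695/881)   [reduce mod 881]
reciprocity: (695/881) = +1·(881/695) since 695 mod 4 = 3, 881 mod 4 = 1; sign now +1
(881/695) = (186/695)   [reduce mod 695]
186 = 2^1·93; (2/695) = +1 since 695 mod 8 = 7, so (186/695) = (+1)^1·(93/695); sign now +1
reciprocity: (93/695) = +1·(695/93) since 93 mod 4 = 1, 695 mod 4 = 3; sign now +1
(695/93) = (44/93)   [reduce mod 93]
44 = 2^2·11; (2/93) = -1 since 93 mod 8 = 5, so (44/93) = (-1)^2·(11/93); sign now +1
reciprocity: (11/93) = +1·(93/11) since 11 mod 4 = 3, 93 mod 4 = 1; sign now +1
(93/11) = (5/11)   [reduce mod 11]
reciprocity: (5/11) = +1·(11/5) since 5 mod 4 = 1, 11 mod 4 = 3; sign now +1
(11/5) = (1/5)   [reduce mod 5]
(1/5) = 1; final value = sign = +1

1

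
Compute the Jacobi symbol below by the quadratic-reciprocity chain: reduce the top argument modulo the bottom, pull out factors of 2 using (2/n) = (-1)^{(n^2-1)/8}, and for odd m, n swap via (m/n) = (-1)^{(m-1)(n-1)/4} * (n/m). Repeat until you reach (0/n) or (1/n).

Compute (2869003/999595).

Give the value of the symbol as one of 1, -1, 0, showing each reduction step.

-1

(2869003/999595) = (869813/999595)   [reduce mod 999595]
reciprocity: (869813/999595) = +1·(999595/869813) since 869813 mod 4 = 1, 999595 mod 4 = 3; sign now +1
(999595/869813) = (129782/869813)   [reduce mod 869813]
129782 = 2^1·64891; (2/869813) = -1 since 869813 mod 8 = 5, so (129782/869813) = (-1)^1·(64891/869813); sign now -1
reciprocity: (64891/869813) = +1·(869813/64891) since 64891 mod 4 = 3, 869813 mod 4 = 1; sign now -1
(869813/64891) = (26230/64891)   [reduce mod 64891]
26230 = 2^1·13115; (2/64891) = -1 since 64891 mod 8 = 3, so (26230/64891) = (-1)^1·(13115/64891); sign now +1
reciprocity: (13115/64891) = -1·(64891/13115) since 13115 mod 4 = 3, 64891 mod 4 = 3; sign now -1
(64891/13115) = (12431/13115)   [reduce mod 13115]
reciprocity: (12431/13115) = -1·(13115/12431) since 12431 mod 4 = 3, 13115 mod 4 = 3; sign now +1
(13115/12431) = (684/12431)   [reduce mod 12431]
684 = 2^2·171; (2/12431) = +1 since 12431 mod 8 = 7, so (684/12431) = (+1)^2·(171/12431); sign now +1
reciprocity: (171/12431) = -1·(12431/171) since 171 mod 4 = 3, 12431 mod 4 = 3; sign now -1
(12431/171) = (119/171)   [reduce mod 171]
reciprocity: (119/171) = -1·(171/119) since 119 mod 4 = 3, 171 mod 4 = 3; sign now +1
(171/119) = (52/119)   [reduce mod 119]
52 = 2^2·13; (2/119) = +1 since 119 mod 8 = 7, so (52/119) = (+1)^2·(13/119); sign now +1
reciprocity: (13/119) = +1·(119/13) since 13 mod 4 = 1, 119 mod 4 = 3; sign now +1
(119/13) = (2/13)   [reduce mod 13]
2 = 2^1·1; (2/13) = -1 since 13 mod 8 = 5, so (2/13) = (-1)^1·(1/13); sign now -1
(1/13) = 1; final value = sign = -1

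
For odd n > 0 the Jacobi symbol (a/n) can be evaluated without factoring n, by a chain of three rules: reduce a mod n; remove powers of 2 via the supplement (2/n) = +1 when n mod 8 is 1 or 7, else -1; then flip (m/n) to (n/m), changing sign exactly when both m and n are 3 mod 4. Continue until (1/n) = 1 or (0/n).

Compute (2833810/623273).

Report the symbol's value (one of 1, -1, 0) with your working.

0

(2833810/623273): 2833810 mod 623273 = 340718, so (2833810/623273) = (340718/623273)
factor out 2^1: 340718 = 2^1·170359; with 623273 mod 8 = 1, (2/623273) = +1; sign now +1; continue with (170359/623273)
flip (170359/623273) -> (623273/170359): both odd, 170359 mod 4 = 3, 623273 mod 4 = 1, so the flip contributes +1; sign now +1
(623273/170359): 623273 mod 170359 = 112196, so (623273/170359) = (112196/170359)
factor out 2^2: 112196 = 2^2·28049; with 170359 mod 8 = 7, (2/170359) = +1; sign now +1; continue with (28049/170359)
flip (28049/170359) -> (170359/28049): both odd, 28049 mod 4 = 1, 170359 mod 4 = 3, so the flip contributes +1; sign now +1
(170359/28049): 170359 mod 28049 = 2065, so (170359/28049) = (2065/28049)
flip (2065/28049) -> (28049/2065): both odd, 2065 mod 4 = 1, 28049 mod 4 = 1, so the flip contributes +1; sign now +1
(28049/2065): 28049 mod 2065 = 1204, so (28049/2065) = (1204/2065)
factor out 2^2: 1204 = 2^2·301; with 2065 mod 8 = 1, (2/2065) = +1; sign now +1; continue with (301/2065)
flip (301/2065) -> (2065/301): both odd, 301 mod 4 = 1, 2065 mod 4 = 1, so the flip contributes +1; sign now +1
(2065/301): 2065 mod 301 = 259, so (2065/301) = (259/301)
flip (259/301) -> (301/259): both odd, 259 mod 4 = 3, 301 mod 4 = 1, so the flip contributes +1; sign now +1
(301/259): 301 mod 259 = 42, so (301/259) = (42/259)
factor out 2^1: 42 = 2^1·21; with 259 mod 8 = 3, (2/259) = -1; sign now -1; continue with (21/259)
flip (21/259) -> (259/21): both odd, 21 mod 4 = 1, 259 mod 4 = 3, so the flip contributes +1; sign now -1
(259/21): 259 mod 21 = 7, so (259/21) = (7/21)
flip (7/21) -> (21/7): both odd, 7 mod 4 = 3, 21 mod 4 = 1, so the flip contributes +1; sign now -1
(21/7): 21 mod 7 = 0, so (21/7) = (0/7)
reached (0/7); gcd(a, n) > 1, so (0/7) = 0 and the symbol is 0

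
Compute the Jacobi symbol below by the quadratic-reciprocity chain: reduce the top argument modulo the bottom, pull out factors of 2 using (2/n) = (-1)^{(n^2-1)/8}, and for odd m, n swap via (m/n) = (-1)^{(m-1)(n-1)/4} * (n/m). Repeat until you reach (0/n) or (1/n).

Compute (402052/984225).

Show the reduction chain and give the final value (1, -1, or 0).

factor out 2^2: 402052 = 2^2·100513; with 984225 mod 8 = 1, (2/984225) = +1; sign now +1; continue with (100513/984225)
flip (100513/984225) -> (984225/100513): both odd, 100513 mod 4 = 1, 984225 mod 4 = 1, so the flip contributes +1; sign now +1
(984225/100513): 984225 mod 100513 = 79608, so (984225/100513) = (79608/100513)
factor out 2^3: 79608 = 2^3·9951; with 100513 mod 8 = 1, (2/100513) = +1; sign now +1; continue with (9951/100513)
flip (9951/100513) -> (100513/9951): both odd, 9951 mod 4 = 3, 100513 mod 4 = 1, so the flip contributes +1; sign now +1
(100513/9951): 100513 mod 9951 = 1003, so (100513/9951) = (1003/9951)
flip (1003/9951) -> (9951/1003): both odd, 1003 mod 4 = 3, 9951 mod 4 = 3, so the flip contributes -1; sign now -1
(9951/1003): 9951 mod 1003 = 924, so (9951/1003) = (924/1003)
factor out 2^2: 924 = 2^2·231; with 1003 mod 8 = 3, (2/1003) = -1; sign now -1; continue with (231/1003)
flip (231/1003) -> (1003/231): both odd, 231 mod 4 = 3, 1003 mod 4 = 3, so the flip contributes -1; sign now +1
(1003/231): 1003 mod 231 = 79, so (1003/231) = (79/231)
flip (79/231) -> (231/79): both odd, 79 mod 4 = 3, 231 mod 4 = 3, so the flip contributes -1; sign now -1
(231/79): 231 mod 79 = 73, so (231/79) = (73/79)
flip (73/79) -> (79/73): both odd, 73 mod 4 = 1, 79 mod 4 = 3, so the flip contributes +1; sign now -1
(79/73): 79 mod 73 = 6, so (79/73) = (6/73)
factor out 2^1: 6 = 2^1·3; with 73 mod 8 = 1, (2/73) = +1; sign now -1; continue with (3/73)
flip (3/73) -> (73/3): both odd, 3 mod 4 = 3, 73 mod 4 = 1, so the flip contributes +1; sign now -1
(73/3): 73 mod 3 = 1, so (73/3) = (1/3)
reached (1/3) = 1, so the symbol is -1

-1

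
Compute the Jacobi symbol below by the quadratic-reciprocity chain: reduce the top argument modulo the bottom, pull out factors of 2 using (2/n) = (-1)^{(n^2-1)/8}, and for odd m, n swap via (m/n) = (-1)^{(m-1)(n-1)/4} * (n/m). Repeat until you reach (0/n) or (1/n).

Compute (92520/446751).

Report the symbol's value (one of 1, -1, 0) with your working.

92520 = 2^3·11565; (2/446751) = +1 since 446751 mod 8 = 7, so (92520/446751) = (+1)^3·(11565/446751); sign now +1
reciprocity: (11565/446751) = +1·(446751/11565) since 11565 mod 4 = 1, 446751 mod 4 = 3; sign now +1
(446751/11565) = (7281/11565)   [reduce mod 11565]
reciprocity: (7281/11565) = +1·(11565/7281) since 7281 mod 4 = 1, 11565 mod 4 = 1; sign now +1
(11565/7281) = (4284/7281)   [reduce mod 7281]
4284 = 2^2·1071; (2/7281) = +1 since 7281 mod 8 = 1, so (4284/7281) = (+1)^2·(1071/7281); sign now +1
reciprocity: (1071/7281) = +1·(7281/1071) since 1071 mod 4 = 3, 7281 mod 4 = 1; sign now +1
(7281/1071) = (855/1071)   [reduce mod 1071]
reciprocity: (855/1071) = -1·(1071/855) since 855 mod 4 = 3, 1071 mod 4 = 3; sign now -1
(1071/855) = (216/855)   [reduce mod 855]
216 = 2^3·27; (2/855) = +1 since 855 mod 8 = 7, so (216/855) = (+1)^3·(27/855); sign now -1
reciprocity: (27/855) = -1·(855/27) since 27 mod 4 = 3, 855 mod 4 = 3; sign now +1
(855/27) = (18/27)   [reduce mod 27]
18 = 2^1·9; (2/27) = -1 since 27 mod 8 = 3, so (18/27) = (-1)^1·(9/27); sign now -1
reciprocity: (9/27) = +1·(27/9) since 9 mod 4 = 1, 27 mod 4 = 3; sign now -1
(27/9) = (0/9)   [reduce mod 9]
(0/9) = 0   [gcd(a, n) > 1]; final value = 0

0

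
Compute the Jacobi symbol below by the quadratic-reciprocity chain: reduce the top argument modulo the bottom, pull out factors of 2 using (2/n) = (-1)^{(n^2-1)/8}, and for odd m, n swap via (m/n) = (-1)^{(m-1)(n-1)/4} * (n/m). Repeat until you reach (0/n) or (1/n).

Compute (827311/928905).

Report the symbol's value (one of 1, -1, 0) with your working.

flip (827311/928905) -> (928905/827311): both odd, 827311 mod 4 = 3, 928905 mod 4 = 1, so the flip contributes +1; sign now +1
(928905/827311): 928905 mod 827311 = 101594, so (928905/827311) = (101594/827311)
factor out 2^1: 101594 = 2^1·50797; with 827311 mod 8 = 7, (2/827311) = +1; sign now +1; continue with (50797/827311)
flip (50797/827311) -> (827311/50797): both odd, 50797 mod 4 = 1, 827311 mod 4 = 3, so the flip contributes +1; sign now +1
(827311/50797): 827311 mod 50797 = 14559, so (827311/50797) = (14559/50797)
flip (14559/50797) -> (50797/14559): both odd, 14559 mod 4 = 3, 50797 mod 4 = 1, so the flip contributes +1; sign now +1
(50797/14559): 50797 mod 14559 = 7120, so (50797/14559) = (7120/14559)
factor out 2^4: 7120 = 2^4·445; with 14559 mod 8 = 7, (2/14559) = +1; sign now +1; continue with (445/14559)
flip (445/14559) -> (14559/445): both odd, 445 mod 4 = 1, 14559 mod 4 = 3, so the flip contributes +1; sign now +1
(14559/445): 14559 mod 445 = 319, so (14559/445) = (319/445)
flip (319/445) -> (445/319): both odd, 319 mod 4 = 3, 445 mod 4 = 1, so the flip contributes +1; sign now +1
(445/319): 445 mod 319 = 126, so (445/319) = (126/319)
factor out 2^1: 126 = 2^1·63; with 319 mod 8 = 7, (2/319) = +1; sign now +1; continue with (63/319)
flip (63/319) -> (319/63): both odd, 63 mod 4 = 3, 319 mod 4 = 3, so the flip contributes -1; sign now -1
(319/63): 319 mod 63 = 4, so (319/63) = (4/63)
factor out 2^2: 4 = 2^2·1; with 63 mod 8 = 7, (2/63) = +1; sign now -1; continue with (1/63)
reached (1/63) = 1, so the symbol is -1

-1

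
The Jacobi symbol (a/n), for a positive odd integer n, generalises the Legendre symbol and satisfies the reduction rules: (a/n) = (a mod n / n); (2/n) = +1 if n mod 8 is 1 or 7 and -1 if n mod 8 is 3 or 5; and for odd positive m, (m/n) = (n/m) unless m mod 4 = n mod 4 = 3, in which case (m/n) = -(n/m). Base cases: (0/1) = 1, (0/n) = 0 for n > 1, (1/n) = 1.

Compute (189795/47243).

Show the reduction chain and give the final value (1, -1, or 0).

-1

(189795/47243) = (823/47243)   [reduce mod 47243]
reciprocity: (823/47243) = -1·(47243/823) since 823 mod 4 = 3, 47243 mod 4 = 3; sign now -1
(47243/823) = (332/823)   [reduce mod 823]
332 = 2^2·83; (2/823) = +1 since 823 mod 8 = 7, so (332/823) = (+1)^2·(83/823); sign now -1
reciprocity: (83/823) = -1·(823/83) since 83 mod 4 = 3, 823 mod 4 = 3; sign now +1
(823/83) = (76/83)   [reduce mod 83]
76 = 2^2·19; (2/83) = -1 since 83 mod 8 = 3, so (76/83) = (-1)^2·(19/83); sign now +1
reciprocity: (19/83) = -1·(83/19) since 19 mod 4 = 3, 83 mod 4 = 3; sign now -1
(83/19) = (7/19)   [reduce mod 19]
reciprocity: (7/19) = -1·(19/7) since 7 mod 4 = 3, 19 mod 4 = 3; sign now +1
(19/7) = (5/7)   [reduce mod 7]
reciprocity: (5/7) = +1·(7/5) since 5 mod 4 = 1, 7 mod 4 = 3; sign now +1
(7/5) = (2/5)   [reduce mod 5]
2 = 2^1·1; (2/5) = -1 since 5 mod 8 = 5, so (2/5) = (-1)^1·(1/5); sign now -1
(1/5) = 1; final value = sign = -1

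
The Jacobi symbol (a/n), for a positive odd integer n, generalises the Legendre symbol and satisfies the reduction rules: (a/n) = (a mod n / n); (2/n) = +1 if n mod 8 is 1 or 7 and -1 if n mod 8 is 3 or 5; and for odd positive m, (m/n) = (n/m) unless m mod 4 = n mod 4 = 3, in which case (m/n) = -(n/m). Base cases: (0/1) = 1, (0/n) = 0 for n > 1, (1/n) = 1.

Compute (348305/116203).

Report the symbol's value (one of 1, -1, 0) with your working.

(348305/116203): 348305 mod 116203 = 115899, so (348305/116203) = (115899/116203)
flip (115899/116203) -> (116203/115899): both odd, 115899 mod 4 = 3, 116203 mod 4 = 3, so the flip contributes -1; sign now -1
(116203/115899): 116203 mod 115899 = 304, so (116203/115899) = (304/115899)
factor out 2^4: 304 = 2^4·19; with 115899 mod 8 = 3, (2/115899) = -1; sign now -1; continue with (19/115899)
flip (19/115899) -> (115899/19): both odd, 19 mod 4 = 3, 115899 mod 4 = 3, so the flip contributes -1; sign now +1
(115899/19): 115899 mod 19 = 18, so (115899/19) = (18/19)
factor out 2^1: 18 = 2^1·9; with 19 mod 8 = 3, (2/19) = -1; sign now -1; continue with (9/19)
flip (9/19) -> (19/9): both odd, 9 mod 4 = 1, 19 mod 4 = 3, so the flip contributes +1; sign now -1
(19/9): 19 mod 9 = 1, so (19/9) = (1/9)
reached (1/9) = 1, so the symbol is -1

-1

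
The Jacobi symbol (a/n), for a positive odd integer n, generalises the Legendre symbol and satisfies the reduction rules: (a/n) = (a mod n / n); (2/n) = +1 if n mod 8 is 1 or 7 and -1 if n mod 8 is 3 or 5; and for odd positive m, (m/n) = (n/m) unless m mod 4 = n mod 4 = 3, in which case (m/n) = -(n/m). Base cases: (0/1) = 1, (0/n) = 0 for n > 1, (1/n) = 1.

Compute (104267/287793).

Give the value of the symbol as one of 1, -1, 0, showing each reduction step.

reciprocity: (104267/287793) = +1·(287793/104267) since 104267 mod 4 = 3, 287793 mod 4 = 1; sign now +1
(287793/104267) = (79259/104267)   [reduce mod 104267]
reciprocity: (79259/104267) = -1·(104267/79259) since 79259 mod 4 = 3, 104267 mod 4 = 3; sign now -1
(104267/79259) = (25008/79259)   [reduce mod 79259]
25008 = 2^4·1563; (2/79259) = -1 since 79259 mod 8 = 3, so (25008/79259) = (-1)^4·(1563/79259); sign now -1
reciprocity: (1563/79259) = -1·(79259/1563) since 1563 mod 4 = 3, 79259 mod 4 = 3; sign now +1
(79259/1563) = (1109/1563)   [reduce mod 1563]
reciprocity: (1109/1563) = +1·(1563/1109) since 1109 mod 4 = 1, 1563 mod 4 = 3; sign now +1
(1563/1109) = (454/1109)   [reduce mod 1109]
454 = 2^1·227; (2/1109) = -1 since 1109 mod 8 = 5, so (454/1109) = (-1)^1·(227/1109); sign now -1
reciprocity: (227/1109) = +1·(1109/227) since 227 mod 4 = 3, 1109 mod 4 = 1; sign now -1
(1109/227) = (201/227)   [reduce mod 227]
reciprocity: (201/227) = +1·(227/201) since 201 mod 4 = 1, 227 mod 4 = 3; sign now -1
(227/201) = (26/201)   [reduce mod 201]
26 = 2^1·13; (2/201) = +1 since 201 mod 8 = 1, so (26/201) = (+1)^1·(13/201); sign now -1
reciprocity: (13/201) = +1·(201/13) since 13 mod 4 = 1, 201 mod 4 = 1; sign now -1
(201/13) = (6/13)   [reduce mod 13]
6 = 2^1·3; (2/13) = -1 since 13 mod 8 = 5, so (6/13) = (-1)^1·(3/13); sign now +1
reciprocity: (3/13) = +1·(13/3) since 3 mod 4 = 3, 13 mod 4 = 1; sign now +1
(13/3) = (1/3)   [reduce mod 3]
(1/3) = 1; final value = sign = +1

1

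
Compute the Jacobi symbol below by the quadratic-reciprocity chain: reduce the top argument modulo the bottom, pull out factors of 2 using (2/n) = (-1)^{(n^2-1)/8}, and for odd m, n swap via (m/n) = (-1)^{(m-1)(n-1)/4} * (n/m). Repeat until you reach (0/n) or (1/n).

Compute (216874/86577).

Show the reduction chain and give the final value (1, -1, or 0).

-1

(216874/86577): 216874 mod 86577 = 43720, so (216874/86577) = (43720/86577)
factor out 2^3: 43720 = 2^3·5465; with 86577 mod 8 = 1, (2/86577) = +1; sign now +1; continue with (5465/86577)
flip (5465/86577) -> (86577/5465): both odd, 5465 mod 4 = 1, 86577 mod 4 = 1, so the flip contributes +1; sign now +1
(86577/5465): 86577 mod 5465 = 4602, so (86577/5465) = (4602/5465)
factor out 2^1: 4602 = 2^1·2301; with 5465 mod 8 = 1, (2/5465) = +1; sign now +1; continue with (2301/5465)
flip (2301/5465) -> (5465/2301): both odd, 2301 mod 4 = 1, 5465 mod 4 = 1, so the flip contributes +1; sign now +1
(5465/2301): 5465 mod 2301 = 863, so (5465/2301) = (863/2301)
flip (863/2301) -> (2301/863): both odd, 863 mod 4 = 3, 2301 mod 4 = 1, so the flip contributes +1; sign now +1
(2301/863): 2301 mod 863 = 575, so (2301/863) = (575/863)
flip (575/863) -> (863/575): both odd, 575 mod 4 = 3, 863 mod 4 = 3, so the flip contributes -1; sign now -1
(863/575): 863 mod 575 = 288, so (863/575) = (288/575)
factor out 2^5: 288 = 2^5·9; with 575 mod 8 = 7, (2/575) = +1; sign now -1; continue with (9/575)
flip (9/575) -> (575/9): both odd, 9 mod 4 = 1, 575 mod 4 = 3, so the flip contributes +1; sign now -1
(575/9): 575 mod 9 = 8, so (575/9) = (8/9)
factor out 2^3: 8 = 2^3·1; with 9 mod 8 = 1, (2/9) = +1; sign now -1; continue with (1/9)
reached (1/9) = 1, so the symbol is -1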